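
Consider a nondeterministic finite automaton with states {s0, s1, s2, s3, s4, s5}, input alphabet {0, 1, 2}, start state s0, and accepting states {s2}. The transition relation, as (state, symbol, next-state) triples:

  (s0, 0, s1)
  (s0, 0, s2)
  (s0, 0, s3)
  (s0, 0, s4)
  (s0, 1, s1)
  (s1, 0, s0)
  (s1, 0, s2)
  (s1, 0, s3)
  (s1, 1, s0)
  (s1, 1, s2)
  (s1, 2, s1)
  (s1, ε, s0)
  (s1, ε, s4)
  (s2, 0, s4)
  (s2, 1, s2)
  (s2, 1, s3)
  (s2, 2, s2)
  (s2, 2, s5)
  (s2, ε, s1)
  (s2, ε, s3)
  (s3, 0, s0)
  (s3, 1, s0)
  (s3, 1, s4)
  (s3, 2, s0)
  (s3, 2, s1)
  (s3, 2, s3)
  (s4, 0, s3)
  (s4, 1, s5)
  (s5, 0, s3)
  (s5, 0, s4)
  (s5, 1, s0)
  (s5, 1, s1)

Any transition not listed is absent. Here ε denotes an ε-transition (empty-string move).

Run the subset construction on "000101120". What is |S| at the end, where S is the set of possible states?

5

Start in {s0}.
Read '0': {s0} → {s0, s1, s2, s3, s4}.
Read '0': {s0, s1, s2, s3, s4} → {s0, s1, s2, s3, s4}.
Read '0': {s0, s1, s2, s3, s4} → {s0, s1, s2, s3, s4}.
Read '1': {s0, s1, s2, s3, s4} → {s0, s1, s2, s3, s4, s5}.
Read '0': {s0, s1, s2, s3, s4, s5} → {s0, s1, s2, s3, s4}.
Read '1': {s0, s1, s2, s3, s4} → {s0, s1, s2, s3, s4, s5}.
Read '1': {s0, s1, s2, s3, s4, s5} → {s0, s1, s2, s3, s4, s5}.
Read '2': {s0, s1, s2, s3, s4, s5} → {s0, s1, s2, s3, s4, s5}.
Read '0': {s0, s1, s2, s3, s4, s5} → {s0, s1, s2, s3, s4}.
That set has 5 states.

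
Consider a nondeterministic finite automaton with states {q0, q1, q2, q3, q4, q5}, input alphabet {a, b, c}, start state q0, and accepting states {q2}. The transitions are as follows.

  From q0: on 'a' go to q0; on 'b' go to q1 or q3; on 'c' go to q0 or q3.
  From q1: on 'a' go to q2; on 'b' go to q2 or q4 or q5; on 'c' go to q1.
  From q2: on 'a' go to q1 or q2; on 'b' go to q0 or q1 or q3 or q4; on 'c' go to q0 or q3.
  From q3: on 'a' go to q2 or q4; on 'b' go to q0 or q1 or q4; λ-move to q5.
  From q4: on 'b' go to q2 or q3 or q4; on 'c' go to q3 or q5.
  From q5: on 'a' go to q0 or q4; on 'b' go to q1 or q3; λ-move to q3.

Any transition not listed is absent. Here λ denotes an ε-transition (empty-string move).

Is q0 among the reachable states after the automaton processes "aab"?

Start in {q0}.
Read 'a': q0→{q0}; now {q0}.
Read 'a': q0→{q0}; now {q0}.
Read 'b': q0→{q1, q3}; union {q1, q3}; ε-closure = {q1, q3, q5}.
State q0 is not in {q1, q3, q5}.

No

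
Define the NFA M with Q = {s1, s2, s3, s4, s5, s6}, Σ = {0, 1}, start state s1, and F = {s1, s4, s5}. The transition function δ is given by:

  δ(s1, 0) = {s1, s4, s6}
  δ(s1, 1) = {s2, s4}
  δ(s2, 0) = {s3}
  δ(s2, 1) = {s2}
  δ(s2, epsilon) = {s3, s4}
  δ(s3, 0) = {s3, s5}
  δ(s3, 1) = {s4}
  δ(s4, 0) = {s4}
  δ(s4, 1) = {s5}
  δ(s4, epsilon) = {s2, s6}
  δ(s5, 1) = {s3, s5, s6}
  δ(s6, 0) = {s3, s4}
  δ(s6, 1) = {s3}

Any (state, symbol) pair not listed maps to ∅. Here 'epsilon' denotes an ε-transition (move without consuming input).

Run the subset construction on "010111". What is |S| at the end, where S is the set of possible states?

Start in {s1}.
Read '0': {s1} → {s1, s2, s3, s4, s6}.
Read '1': {s1, s2, s3, s4, s6} → {s2, s3, s4, s5, s6}.
Read '0': {s2, s3, s4, s5, s6} → {s2, s3, s4, s5, s6}.
Read '1': {s2, s3, s4, s5, s6} → {s2, s3, s4, s5, s6}.
Read '1': {s2, s3, s4, s5, s6} → {s2, s3, s4, s5, s6}.
Read '1': {s2, s3, s4, s5, s6} → {s2, s3, s4, s5, s6}.
That set has 5 states.

5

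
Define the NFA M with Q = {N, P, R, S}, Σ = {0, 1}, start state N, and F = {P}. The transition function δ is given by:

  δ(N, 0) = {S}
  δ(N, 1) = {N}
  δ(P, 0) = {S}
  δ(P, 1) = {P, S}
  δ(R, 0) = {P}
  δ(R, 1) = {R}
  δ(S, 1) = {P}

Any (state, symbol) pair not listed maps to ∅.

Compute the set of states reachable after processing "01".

{P}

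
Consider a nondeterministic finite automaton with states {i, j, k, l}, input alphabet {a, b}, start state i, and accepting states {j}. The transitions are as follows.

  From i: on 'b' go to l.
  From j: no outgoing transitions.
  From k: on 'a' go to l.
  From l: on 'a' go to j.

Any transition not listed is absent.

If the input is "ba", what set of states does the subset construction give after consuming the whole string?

{j}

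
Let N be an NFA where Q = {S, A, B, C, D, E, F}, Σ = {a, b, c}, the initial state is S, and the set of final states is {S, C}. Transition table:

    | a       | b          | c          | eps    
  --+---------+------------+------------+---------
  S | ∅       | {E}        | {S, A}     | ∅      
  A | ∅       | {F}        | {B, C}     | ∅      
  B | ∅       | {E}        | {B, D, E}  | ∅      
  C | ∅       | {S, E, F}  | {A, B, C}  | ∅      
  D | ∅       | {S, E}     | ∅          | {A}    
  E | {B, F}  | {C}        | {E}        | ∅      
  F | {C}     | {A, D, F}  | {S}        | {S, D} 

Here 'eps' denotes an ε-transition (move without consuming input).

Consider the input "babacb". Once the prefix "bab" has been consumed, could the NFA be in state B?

No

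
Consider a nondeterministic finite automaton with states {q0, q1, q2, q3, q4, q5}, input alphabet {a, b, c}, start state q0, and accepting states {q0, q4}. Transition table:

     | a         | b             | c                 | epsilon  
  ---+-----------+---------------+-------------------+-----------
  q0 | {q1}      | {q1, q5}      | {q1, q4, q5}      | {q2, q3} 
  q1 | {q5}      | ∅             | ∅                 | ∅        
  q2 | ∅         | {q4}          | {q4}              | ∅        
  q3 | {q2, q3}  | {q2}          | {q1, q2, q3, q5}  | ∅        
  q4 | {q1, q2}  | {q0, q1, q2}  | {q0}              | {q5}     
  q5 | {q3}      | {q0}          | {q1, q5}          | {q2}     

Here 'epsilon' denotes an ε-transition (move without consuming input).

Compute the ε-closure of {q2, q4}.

Begin with {q2, q4}.
ε-move q4 → q5; add q5.

{q2, q4, q5}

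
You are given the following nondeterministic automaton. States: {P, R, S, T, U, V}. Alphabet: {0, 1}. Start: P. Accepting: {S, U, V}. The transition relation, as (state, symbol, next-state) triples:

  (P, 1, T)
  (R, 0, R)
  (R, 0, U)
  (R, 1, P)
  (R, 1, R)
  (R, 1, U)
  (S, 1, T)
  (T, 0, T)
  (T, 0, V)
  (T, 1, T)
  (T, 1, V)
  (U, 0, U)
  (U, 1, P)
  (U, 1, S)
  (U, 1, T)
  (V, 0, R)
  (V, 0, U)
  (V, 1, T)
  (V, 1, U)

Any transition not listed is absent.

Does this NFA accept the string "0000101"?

No

Start in {P}.
Read '0': P→∅; now ∅.
The set is empty and remains empty for the remaining 6 symbols.
The final set ∅ contains no accepting state.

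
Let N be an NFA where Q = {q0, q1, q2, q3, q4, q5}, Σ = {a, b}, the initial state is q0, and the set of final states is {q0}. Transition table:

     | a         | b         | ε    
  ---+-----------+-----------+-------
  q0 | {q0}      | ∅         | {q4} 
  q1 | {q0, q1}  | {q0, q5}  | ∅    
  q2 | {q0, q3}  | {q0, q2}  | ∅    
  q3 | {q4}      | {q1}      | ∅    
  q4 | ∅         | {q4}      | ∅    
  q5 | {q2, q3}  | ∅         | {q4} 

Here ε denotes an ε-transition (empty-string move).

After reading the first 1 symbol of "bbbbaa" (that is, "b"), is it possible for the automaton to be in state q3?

Start: ε-closure({q0}) = {q0, q4}.
Read 'b': {q0, q4} → {q4}.
State q3 is not in {q4}.

No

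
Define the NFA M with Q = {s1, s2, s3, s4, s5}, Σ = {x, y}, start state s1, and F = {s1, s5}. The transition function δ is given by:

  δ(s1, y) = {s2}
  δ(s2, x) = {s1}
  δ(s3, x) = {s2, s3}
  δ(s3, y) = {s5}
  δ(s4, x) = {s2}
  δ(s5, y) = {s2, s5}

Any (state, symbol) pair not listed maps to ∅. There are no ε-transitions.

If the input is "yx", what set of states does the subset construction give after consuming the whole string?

Start in {s1}.
Read 'y': s1→{s2}; now {s2}.
Read 'x': s2→{s1}; now {s1}.

{s1}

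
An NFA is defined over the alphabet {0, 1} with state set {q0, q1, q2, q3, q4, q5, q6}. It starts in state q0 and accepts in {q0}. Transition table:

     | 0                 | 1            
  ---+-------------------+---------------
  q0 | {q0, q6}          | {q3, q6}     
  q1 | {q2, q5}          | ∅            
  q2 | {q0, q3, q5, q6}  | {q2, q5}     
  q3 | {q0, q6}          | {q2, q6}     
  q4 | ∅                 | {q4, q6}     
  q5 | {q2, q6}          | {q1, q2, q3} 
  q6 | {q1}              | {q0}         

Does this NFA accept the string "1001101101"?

Yes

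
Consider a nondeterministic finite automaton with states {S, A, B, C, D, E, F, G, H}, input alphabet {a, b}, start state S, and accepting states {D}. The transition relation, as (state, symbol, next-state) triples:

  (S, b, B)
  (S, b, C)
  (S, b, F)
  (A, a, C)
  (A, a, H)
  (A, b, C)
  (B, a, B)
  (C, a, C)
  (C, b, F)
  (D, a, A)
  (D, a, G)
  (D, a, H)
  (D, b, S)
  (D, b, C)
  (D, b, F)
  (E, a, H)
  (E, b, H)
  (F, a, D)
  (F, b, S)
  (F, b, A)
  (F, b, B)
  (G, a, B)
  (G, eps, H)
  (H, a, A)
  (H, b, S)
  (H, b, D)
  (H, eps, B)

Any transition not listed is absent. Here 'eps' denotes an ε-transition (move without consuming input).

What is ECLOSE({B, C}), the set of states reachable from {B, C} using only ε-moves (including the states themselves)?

{B, C}

Begin with {B, C}.
No ε-moves leave this set, so the closure equals the set itself.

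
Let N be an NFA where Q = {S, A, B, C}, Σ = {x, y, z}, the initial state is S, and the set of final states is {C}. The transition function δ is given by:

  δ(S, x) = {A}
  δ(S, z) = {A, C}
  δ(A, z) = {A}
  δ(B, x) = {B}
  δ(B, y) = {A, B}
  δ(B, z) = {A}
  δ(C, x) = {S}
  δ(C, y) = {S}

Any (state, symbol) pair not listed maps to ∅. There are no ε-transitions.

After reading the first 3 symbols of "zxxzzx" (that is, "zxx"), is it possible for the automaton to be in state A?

Yes

Start in {S}.
Read 'z': {S} → {A, C}.
Read 'x': {A, C} → {S}.
Read 'x': {S} → {A}.
State A is in {A}.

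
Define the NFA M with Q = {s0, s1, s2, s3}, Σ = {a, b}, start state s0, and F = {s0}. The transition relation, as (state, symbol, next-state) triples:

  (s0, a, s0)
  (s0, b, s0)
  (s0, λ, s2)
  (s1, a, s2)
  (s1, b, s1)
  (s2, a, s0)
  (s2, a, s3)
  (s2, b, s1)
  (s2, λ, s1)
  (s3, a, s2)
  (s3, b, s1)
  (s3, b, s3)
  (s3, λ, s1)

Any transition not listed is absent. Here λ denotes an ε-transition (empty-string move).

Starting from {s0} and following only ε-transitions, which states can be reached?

{s0, s1, s2}

Begin with {s0}.
ε-move s0 → s2; add s2.
ε-move s2 → s1; add s1.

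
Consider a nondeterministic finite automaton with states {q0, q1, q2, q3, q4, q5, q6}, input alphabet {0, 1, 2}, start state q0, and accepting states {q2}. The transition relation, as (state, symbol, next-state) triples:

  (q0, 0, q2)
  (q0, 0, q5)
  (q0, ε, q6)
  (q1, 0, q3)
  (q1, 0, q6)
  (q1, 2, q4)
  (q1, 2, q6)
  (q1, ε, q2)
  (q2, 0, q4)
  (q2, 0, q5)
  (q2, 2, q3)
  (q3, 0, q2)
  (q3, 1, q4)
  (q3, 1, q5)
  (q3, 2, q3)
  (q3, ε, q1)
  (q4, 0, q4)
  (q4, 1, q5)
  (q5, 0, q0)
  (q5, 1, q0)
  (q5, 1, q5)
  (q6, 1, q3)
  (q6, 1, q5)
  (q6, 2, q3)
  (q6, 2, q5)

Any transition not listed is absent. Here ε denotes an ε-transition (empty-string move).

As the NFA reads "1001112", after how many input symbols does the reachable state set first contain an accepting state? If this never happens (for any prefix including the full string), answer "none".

1

Start: ε-closure({q0}) = {q0, q6}.
Read '1': q0→∅, q6→{q3, q5}; union {q3, q5}; ε-closure = {q1, q2, q3, q5}.
None of the earlier sets intersect F, but {q1, q2, q3, q5} does.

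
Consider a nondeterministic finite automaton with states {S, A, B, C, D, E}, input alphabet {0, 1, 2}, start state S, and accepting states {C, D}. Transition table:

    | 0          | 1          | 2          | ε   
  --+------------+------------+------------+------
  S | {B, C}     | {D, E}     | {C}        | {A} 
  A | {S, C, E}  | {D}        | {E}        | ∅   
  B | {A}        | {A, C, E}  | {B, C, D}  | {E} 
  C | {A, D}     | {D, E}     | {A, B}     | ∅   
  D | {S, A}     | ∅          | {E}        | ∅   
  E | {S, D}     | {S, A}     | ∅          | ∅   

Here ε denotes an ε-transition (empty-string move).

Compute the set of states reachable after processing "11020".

{S, A, C, D, E}

Start: ε-closure({S}) = {S, A}.
Read '1': {S, A} → {D, E}.
Read '1': {D, E} → {S, A}.
Read '0': {S, A} → {S, A, B, C, E}.
Read '2': {S, A, B, C, E} → {A, B, C, D, E}.
Read '0': {A, B, C, D, E} → {S, A, C, D, E}.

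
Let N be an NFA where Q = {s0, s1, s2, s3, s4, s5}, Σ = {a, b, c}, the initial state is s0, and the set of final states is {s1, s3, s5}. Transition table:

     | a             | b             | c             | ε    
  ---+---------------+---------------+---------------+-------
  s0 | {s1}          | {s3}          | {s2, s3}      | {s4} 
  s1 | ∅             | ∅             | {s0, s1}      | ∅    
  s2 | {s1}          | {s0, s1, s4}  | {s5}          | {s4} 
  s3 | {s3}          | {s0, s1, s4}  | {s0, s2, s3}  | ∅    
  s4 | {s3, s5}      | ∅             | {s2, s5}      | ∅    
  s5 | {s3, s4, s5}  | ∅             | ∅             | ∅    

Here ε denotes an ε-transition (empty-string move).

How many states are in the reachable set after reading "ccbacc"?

6

Start: ε-closure({s0}) = {s0, s4}.
Read 'c': s0→{s2, s3}, s4→{s2, s5}; union {s2, s3, s5}; ε-closure = {s2, s3, s4, s5}.
Read 'c': s2→{s5}, s3→{s0, s2, s3}, s4→{s2, s5}, s5→∅; union {s0, s2, s3, s5}; ε-closure = {s0, s2, s3, s4, s5}.
Read 'b': s0→{s3}, s2→{s0, s1, s4}, s3→{s0, s1, s4}, s4→∅, s5→∅; now {s0, s1, s3, s4}.
Read 'a': s0→{s1}, s1→∅, s3→{s3}, s4→{s3, s5}; now {s1, s3, s5}.
Read 'c': s1→{s0, s1}, s3→{s0, s2, s3}, s5→∅; union {s0, s1, s2, s3}; ε-closure = {s0, s1, s2, s3, s4}.
Read 'c': s0→{s2, s3}, s1→{s0, s1}, s2→{s5}, s3→{s0, s2, s3}, s4→{s2, s5}; union {s0, s1, s2, s3, s5}; ε-closure = {s0, s1, s2, s3, s4, s5}.
That set has 6 states.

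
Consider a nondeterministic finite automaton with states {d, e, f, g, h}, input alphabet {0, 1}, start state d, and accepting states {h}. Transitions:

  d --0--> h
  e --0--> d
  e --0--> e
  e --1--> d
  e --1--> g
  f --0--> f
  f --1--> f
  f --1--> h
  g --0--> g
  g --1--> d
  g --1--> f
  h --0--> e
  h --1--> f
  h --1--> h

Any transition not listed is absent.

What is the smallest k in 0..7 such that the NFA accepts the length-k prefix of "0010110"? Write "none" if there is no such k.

Start in {d}.
Read '0': d→{h}; now {h}.
None of the earlier sets intersect F, but {h} does.

1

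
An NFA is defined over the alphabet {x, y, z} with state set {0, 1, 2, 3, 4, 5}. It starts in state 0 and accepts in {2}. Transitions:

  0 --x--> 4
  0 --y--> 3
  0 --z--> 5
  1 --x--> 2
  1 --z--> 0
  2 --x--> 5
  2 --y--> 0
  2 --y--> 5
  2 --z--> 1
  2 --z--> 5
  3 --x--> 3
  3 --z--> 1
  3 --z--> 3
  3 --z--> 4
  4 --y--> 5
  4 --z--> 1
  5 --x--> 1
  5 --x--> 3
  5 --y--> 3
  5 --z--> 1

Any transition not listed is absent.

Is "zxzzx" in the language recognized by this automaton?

Start in {0}.
Read 'z': 0→{5}; now {5}.
Read 'x': 5→{1, 3}; now {1, 3}.
Read 'z': 1→{0}, 3→{1, 3, 4}; now {0, 1, 3, 4}.
Read 'z': 0→{5}, 1→{0}, 3→{1, 3, 4}, 4→{1}; now {0, 1, 3, 4, 5}.
Read 'x': 0→{4}, 1→{2}, 3→{3}, 4→∅, 5→{1, 3}; now {1, 2, 3, 4}.
The final set {1, 2, 3, 4} contains the accepting state 2.

Yes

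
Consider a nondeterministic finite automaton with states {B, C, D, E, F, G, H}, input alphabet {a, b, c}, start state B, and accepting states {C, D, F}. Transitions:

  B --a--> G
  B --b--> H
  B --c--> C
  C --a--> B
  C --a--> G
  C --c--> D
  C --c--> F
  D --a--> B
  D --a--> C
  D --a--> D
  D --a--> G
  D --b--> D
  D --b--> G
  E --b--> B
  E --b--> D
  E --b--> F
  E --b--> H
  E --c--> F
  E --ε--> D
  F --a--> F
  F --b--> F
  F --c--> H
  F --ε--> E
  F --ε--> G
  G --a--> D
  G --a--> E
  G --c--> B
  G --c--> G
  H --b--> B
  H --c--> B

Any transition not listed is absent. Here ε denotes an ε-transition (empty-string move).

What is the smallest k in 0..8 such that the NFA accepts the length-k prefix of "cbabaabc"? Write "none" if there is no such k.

1

Start in {B}.
Read 'c': {B} → {C}.
None of the earlier sets intersect F, but {C} does.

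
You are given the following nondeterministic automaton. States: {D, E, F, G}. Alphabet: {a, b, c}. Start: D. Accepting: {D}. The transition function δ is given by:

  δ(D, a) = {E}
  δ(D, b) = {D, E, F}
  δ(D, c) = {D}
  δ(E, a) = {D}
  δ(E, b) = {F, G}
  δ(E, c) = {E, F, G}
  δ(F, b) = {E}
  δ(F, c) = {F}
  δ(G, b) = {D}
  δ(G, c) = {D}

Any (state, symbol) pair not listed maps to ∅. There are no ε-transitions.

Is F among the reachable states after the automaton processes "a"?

No

Start in {D}.
Read 'a': D→{E}; now {E}.
State F is not in {E}.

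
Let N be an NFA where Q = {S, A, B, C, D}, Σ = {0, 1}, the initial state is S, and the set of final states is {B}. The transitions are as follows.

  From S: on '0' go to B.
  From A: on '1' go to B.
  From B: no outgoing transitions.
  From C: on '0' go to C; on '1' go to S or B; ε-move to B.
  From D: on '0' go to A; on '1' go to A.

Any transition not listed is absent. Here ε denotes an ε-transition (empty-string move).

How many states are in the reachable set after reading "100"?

Start in {S}.
Read '1': S→∅; now ∅.
The set is empty and remains empty for the remaining 2 symbols.
That set has 0 states.

0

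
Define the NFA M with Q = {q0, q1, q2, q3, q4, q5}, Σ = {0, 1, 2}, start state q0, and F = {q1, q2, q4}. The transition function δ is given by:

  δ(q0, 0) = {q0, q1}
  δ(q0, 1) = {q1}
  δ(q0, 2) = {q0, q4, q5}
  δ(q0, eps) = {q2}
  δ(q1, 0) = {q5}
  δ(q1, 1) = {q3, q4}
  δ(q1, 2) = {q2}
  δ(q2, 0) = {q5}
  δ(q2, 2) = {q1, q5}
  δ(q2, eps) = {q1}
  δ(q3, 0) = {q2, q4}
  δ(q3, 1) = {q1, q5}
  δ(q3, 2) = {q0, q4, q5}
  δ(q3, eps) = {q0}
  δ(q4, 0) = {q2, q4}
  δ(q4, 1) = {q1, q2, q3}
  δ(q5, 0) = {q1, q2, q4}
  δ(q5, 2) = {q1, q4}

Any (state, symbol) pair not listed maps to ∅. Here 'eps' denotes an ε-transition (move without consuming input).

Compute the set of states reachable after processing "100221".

Start: ε-closure({q0}) = {q0, q1, q2}.
Read '1': {q0, q1, q2} → {q0, q1, q2, q3, q4}.
Read '0': {q0, q1, q2, q3, q4} → {q0, q1, q2, q4, q5}.
Read '0': {q0, q1, q2, q4, q5} → {q0, q1, q2, q4, q5}.
Read '2': {q0, q1, q2, q4, q5} → {q0, q1, q2, q4, q5}.
Read '2': {q0, q1, q2, q4, q5} → {q0, q1, q2, q4, q5}.
Read '1': {q0, q1, q2, q4, q5} → {q0, q1, q2, q3, q4}.

{q0, q1, q2, q3, q4}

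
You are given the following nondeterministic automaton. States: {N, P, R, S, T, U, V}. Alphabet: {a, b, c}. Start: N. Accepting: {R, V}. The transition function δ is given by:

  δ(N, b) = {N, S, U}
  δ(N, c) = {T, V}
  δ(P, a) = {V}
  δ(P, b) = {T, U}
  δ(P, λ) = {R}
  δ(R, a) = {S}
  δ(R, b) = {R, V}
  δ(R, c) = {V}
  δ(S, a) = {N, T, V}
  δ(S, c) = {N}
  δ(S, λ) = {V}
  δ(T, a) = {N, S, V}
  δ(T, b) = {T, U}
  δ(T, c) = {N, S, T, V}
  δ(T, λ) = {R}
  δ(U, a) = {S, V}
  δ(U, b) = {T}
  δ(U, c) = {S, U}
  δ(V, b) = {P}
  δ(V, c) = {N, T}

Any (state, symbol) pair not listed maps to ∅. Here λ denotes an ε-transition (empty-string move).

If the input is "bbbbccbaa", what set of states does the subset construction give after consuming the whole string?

{N, R, S, T, V}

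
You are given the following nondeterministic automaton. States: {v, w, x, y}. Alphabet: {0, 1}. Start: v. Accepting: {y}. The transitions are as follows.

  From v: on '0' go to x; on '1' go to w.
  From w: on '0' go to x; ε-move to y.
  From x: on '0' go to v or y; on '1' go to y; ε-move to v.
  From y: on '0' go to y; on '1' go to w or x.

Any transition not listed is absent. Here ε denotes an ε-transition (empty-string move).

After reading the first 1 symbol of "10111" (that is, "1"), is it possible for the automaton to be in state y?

Start in {v}.
Read '1': v→{w}; union {w}; ε-closure = {w, y}.
State y is in {w, y}.

Yes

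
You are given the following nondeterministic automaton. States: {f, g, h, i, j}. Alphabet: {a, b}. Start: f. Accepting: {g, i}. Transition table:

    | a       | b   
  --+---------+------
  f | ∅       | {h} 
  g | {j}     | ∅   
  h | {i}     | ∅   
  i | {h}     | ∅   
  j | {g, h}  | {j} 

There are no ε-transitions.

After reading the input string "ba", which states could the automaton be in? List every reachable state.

{i}

Start in {f}.
Read 'b': f→{h}; now {h}.
Read 'a': h→{i}; now {i}.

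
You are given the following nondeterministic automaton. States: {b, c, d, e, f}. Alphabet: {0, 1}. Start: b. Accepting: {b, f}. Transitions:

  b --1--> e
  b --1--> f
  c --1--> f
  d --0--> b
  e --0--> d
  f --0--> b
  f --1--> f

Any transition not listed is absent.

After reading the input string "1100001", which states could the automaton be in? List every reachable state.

Start in {b}.
Read '1': {b} → {e, f}.
Read '1': {e, f} → {f}.
Read '0': {f} → {b}.
Read '0': {b} → ∅.
The set is empty and remains empty for the remaining 3 symbols.

∅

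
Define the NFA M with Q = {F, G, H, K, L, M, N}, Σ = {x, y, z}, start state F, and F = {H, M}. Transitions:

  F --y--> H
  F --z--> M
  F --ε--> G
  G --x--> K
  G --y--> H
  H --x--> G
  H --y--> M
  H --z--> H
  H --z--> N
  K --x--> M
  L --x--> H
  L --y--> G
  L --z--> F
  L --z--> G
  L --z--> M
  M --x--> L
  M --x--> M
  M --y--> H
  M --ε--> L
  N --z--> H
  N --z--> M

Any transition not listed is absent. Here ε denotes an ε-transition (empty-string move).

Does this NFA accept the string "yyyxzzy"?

Start: ε-closure({F}) = {F, G}.
Read 'y': F→{H}, G→{H}; now {H}.
Read 'y': H→{M}; union {M}; ε-closure = {L, M}.
Read 'y': L→{G}, M→{H}; now {G, H}.
Read 'x': G→{K}, H→{G}; now {G, K}.
Read 'z': G→∅, K→∅; now ∅.
The set is empty and remains empty for the remaining 2 symbols.
The final set ∅ contains no accepting state.

No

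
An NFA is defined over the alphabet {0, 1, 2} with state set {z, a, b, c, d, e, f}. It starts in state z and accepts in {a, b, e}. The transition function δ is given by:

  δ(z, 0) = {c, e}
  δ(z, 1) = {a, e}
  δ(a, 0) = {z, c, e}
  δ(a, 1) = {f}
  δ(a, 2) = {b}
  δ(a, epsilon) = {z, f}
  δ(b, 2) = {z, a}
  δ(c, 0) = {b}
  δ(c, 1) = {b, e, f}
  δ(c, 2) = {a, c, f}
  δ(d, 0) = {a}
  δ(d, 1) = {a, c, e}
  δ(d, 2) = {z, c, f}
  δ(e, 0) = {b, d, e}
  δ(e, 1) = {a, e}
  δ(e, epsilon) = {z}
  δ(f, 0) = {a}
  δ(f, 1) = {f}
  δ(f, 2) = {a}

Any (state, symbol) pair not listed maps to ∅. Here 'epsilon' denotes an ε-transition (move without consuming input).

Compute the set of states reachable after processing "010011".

{z, a, b, e, f}

Start in {z}.
Read '0': {z} → {z, c, e}.
Read '1': {z, c, e} → {z, a, b, e, f}.
Read '0': {z, a, b, e, f} → {z, a, b, c, d, e, f}.
Read '0': {z, a, b, c, d, e, f} → {z, a, b, c, d, e, f}.
Read '1': {z, a, b, c, d, e, f} → {z, a, b, c, e, f}.
Read '1': {z, a, b, c, e, f} → {z, a, b, e, f}.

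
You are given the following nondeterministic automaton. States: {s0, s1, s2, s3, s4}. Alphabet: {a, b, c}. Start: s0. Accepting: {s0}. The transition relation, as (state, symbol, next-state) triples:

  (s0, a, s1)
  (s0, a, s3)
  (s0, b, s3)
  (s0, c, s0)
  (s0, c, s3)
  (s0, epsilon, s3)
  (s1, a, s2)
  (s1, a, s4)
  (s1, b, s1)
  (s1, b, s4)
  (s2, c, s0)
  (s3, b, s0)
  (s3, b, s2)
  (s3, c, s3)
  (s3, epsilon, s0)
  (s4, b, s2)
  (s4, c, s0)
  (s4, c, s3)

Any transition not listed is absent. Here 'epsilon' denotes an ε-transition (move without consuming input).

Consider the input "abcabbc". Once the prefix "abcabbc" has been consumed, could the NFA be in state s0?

Yes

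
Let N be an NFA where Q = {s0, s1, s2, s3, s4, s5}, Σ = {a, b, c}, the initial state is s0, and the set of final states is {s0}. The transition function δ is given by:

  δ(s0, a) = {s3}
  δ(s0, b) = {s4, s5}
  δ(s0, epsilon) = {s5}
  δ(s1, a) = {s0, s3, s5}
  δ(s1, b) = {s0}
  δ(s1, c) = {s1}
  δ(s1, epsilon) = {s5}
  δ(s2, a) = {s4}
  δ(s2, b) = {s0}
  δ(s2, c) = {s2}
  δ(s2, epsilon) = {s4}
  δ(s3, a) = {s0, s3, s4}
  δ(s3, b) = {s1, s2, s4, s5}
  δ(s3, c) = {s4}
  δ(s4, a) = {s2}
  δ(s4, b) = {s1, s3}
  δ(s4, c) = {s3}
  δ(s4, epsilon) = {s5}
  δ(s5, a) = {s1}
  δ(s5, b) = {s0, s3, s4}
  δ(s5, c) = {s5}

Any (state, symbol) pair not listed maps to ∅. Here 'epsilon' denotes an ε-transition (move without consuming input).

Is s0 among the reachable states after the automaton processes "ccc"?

Start: ε-closure({s0}) = {s0, s5}.
Read 'c': {s0, s5} → {s5}.
Read 'c': {s5} → {s5}.
Read 'c': {s5} → {s5}.
State s0 is not in {s5}.

No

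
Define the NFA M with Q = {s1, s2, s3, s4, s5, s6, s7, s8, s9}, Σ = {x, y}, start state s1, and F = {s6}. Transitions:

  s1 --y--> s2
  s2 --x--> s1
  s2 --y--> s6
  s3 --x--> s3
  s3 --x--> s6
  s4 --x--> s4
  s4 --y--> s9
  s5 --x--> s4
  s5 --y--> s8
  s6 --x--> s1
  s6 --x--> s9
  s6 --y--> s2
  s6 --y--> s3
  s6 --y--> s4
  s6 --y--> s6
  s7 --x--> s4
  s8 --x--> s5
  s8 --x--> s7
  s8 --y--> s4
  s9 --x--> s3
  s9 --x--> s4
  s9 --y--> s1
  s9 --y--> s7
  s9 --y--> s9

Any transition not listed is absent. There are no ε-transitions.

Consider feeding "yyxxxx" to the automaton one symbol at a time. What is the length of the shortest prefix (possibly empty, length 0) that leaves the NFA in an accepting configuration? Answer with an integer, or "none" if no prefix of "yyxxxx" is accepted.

2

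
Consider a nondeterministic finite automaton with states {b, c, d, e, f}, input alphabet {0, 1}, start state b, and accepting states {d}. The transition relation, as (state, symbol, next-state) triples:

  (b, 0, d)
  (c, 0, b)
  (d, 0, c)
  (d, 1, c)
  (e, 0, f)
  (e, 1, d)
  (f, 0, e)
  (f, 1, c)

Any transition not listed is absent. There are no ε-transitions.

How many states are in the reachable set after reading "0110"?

Start in {b}.
Read '0': {b} → {d}.
Read '1': {d} → {c}.
Read '1': {c} → ∅.
The set is empty and remains empty for the remaining 1 symbol.
That set has 0 states.

0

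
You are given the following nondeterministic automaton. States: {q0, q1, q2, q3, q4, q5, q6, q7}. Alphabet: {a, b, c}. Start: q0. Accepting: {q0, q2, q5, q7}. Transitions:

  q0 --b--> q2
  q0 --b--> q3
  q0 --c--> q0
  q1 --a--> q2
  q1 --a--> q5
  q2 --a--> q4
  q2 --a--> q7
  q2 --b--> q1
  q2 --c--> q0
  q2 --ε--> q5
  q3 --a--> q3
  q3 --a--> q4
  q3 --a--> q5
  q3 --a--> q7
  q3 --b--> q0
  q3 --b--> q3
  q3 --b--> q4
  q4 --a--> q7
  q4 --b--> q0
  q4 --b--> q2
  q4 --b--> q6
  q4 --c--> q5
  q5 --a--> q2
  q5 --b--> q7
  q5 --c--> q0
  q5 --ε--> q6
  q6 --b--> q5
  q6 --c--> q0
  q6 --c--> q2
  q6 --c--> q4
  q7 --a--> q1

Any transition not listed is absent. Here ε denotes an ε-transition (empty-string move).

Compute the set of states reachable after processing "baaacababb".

Start in {q0}.
Read 'b': q0→{q2, q3}; union {q2, q3}; ε-closure = {q2, q3, q5, q6}.
Read 'a': q2→{q4, q7}, q3→{q3, q4, q5, q7}, q5→{q2}, q6→∅; union {q2, q3, q4, q5, q7}; ε-closure = {q2, q3, q4, q5, q6, q7}.
Read 'a': q2→{q4, q7}, q3→{q3, q4, q5, q7}, q4→{q7}, q5→{q2}, q6→∅, q7→{q1}; union {q1, q2, q3, q4, q5, q7}; ε-closure = {q1, q2, q3, q4, q5, q6, q7}.
Read 'a': q1→{q2, q5}, q2→{q4, q7}, q3→{q3, q4, q5, q7}, q4→{q7}, q5→{q2}, q6→∅, q7→{q1}; union {q1, q2, q3, q4, q5, q7}; ε-closure = {q1, q2, q3, q4, q5, q6, q7}.
Read 'c': q1→∅, q2→{q0}, q3→∅, q4→{q5}, q5→{q0}, q6→{q0, q2, q4}, q7→∅; union {q0, q2, q4, q5}; ε-closure = {q0, q2, q4, q5, q6}.
Read 'a': q0→∅, q2→{q4, q7}, q4→{q7}, q5→{q2}, q6→∅; union {q2, q4, q7}; ε-closure = {q2, q4, q5, q6, q7}.
Read 'b': q2→{q1}, q4→{q0, q2, q6}, q5→{q7}, q6→{q5}, q7→∅; now {q0, q1, q2, q5, q6, q7}.
Read 'a': q0→∅, q1→{q2, q5}, q2→{q4, q7}, q5→{q2}, q6→∅, q7→{q1}; union {q1, q2, q4, q5, q7}; ε-closure = {q1, q2, q4, q5, q6, q7}.
Read 'b': q1→∅, q2→{q1}, q4→{q0, q2, q6}, q5→{q7}, q6→{q5}, q7→∅; now {q0, q1, q2, q5, q6, q7}.
Read 'b': q0→{q2, q3}, q1→∅, q2→{q1}, q5→{q7}, q6→{q5}, q7→∅; union {q1, q2, q3, q5, q7}; ε-closure = {q1, q2, q3, q5, q6, q7}.

{q1, q2, q3, q5, q6, q7}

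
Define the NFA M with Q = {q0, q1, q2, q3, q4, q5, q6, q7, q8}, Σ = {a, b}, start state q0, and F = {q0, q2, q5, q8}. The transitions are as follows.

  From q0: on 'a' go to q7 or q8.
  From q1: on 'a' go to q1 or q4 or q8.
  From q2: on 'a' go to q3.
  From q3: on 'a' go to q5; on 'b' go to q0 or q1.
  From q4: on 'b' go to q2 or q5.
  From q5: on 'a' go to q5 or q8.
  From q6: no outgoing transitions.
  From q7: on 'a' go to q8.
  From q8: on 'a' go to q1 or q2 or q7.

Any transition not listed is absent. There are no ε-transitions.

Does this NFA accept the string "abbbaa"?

Start in {q0}.
Read 'a': q0→{q7, q8}; now {q7, q8}.
Read 'b': q7→∅, q8→∅; now ∅.
The set is empty and remains empty for the remaining 4 symbols.
The final set ∅ contains no accepting state.

No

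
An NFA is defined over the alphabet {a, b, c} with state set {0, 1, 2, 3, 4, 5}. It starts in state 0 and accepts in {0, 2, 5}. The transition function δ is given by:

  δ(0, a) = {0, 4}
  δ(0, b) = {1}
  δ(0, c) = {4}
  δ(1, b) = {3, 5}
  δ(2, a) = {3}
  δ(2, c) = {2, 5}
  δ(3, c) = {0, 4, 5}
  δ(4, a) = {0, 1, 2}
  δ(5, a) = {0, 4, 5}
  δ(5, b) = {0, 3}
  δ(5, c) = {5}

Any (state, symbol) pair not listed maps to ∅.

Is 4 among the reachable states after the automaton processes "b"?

Start in {0}.
Read 'b': 0→{1}; now {1}.
State 4 is not in {1}.

No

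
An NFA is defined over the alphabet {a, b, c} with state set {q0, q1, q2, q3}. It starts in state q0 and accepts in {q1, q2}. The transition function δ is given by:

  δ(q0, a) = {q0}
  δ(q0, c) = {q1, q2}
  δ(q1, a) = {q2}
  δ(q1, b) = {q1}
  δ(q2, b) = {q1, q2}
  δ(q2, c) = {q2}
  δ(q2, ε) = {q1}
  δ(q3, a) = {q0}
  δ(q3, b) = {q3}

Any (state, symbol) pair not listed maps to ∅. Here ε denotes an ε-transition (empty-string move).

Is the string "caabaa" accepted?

Start in {q0}.
Read 'c': q0→{q1, q2}; now {q1, q2}.
Read 'a': q1→{q2}, q2→∅; union {q2}; ε-closure = {q1, q2}.
Read 'a': q1→{q2}, q2→∅; union {q2}; ε-closure = {q1, q2}.
Read 'b': q1→{q1}, q2→{q1, q2}; now {q1, q2}.
Read 'a': q1→{q2}, q2→∅; union {q2}; ε-closure = {q1, q2}.
Read 'a': q1→{q2}, q2→∅; union {q2}; ε-closure = {q1, q2}.
The final set {q1, q2} contains the accepting states q1, q2.

Yes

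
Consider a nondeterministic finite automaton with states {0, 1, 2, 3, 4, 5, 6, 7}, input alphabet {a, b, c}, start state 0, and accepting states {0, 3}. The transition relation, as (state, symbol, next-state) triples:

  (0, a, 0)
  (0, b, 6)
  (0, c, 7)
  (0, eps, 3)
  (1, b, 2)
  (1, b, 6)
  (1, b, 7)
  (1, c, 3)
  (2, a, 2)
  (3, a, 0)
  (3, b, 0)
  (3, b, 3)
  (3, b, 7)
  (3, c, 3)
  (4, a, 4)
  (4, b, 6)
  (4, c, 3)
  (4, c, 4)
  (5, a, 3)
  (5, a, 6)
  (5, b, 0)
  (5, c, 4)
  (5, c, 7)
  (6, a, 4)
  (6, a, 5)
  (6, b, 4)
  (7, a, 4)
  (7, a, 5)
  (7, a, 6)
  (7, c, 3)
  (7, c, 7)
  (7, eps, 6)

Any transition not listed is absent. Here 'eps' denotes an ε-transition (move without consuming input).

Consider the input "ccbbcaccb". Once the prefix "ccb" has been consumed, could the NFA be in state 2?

No

Start: ε-closure({0}) = {0, 3}.
Read 'c': 0→{7}, 3→{3}; union {3, 7}; ε-closure = {3, 6, 7}.
Read 'c': 3→{3}, 6→∅, 7→{3, 7}; union {3, 7}; ε-closure = {3, 6, 7}.
Read 'b': 3→{0, 3, 7}, 6→{4}, 7→∅; union {0, 3, 4, 7}; ε-closure = {0, 3, 4, 6, 7}.
State 2 is not in {0, 3, 4, 6, 7}.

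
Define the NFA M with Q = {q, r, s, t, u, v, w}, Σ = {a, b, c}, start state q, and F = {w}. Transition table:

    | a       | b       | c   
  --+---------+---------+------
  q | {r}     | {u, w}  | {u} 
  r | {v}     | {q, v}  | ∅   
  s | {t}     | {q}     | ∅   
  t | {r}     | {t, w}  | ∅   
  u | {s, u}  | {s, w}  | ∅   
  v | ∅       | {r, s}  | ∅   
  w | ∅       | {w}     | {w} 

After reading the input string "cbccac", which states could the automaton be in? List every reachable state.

∅

Start in {q}.
Read 'c': q→{u}; now {u}.
Read 'b': u→{s, w}; now {s, w}.
Read 'c': s→∅, w→{w}; now {w}.
Read 'c': w→{w}; now {w}.
Read 'a': w→∅; now ∅.
The set is empty and remains empty for the remaining 1 symbol.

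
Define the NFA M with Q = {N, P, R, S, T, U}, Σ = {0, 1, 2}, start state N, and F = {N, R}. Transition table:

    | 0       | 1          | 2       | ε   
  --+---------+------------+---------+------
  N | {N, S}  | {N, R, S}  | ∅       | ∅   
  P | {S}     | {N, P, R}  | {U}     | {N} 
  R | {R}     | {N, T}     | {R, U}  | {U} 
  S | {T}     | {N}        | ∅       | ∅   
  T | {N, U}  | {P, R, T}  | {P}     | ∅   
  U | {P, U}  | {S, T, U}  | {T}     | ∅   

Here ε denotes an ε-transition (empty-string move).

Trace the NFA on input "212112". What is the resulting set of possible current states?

∅

Start in {N}.
Read '2': N→∅; now ∅.
The set is empty and remains empty for the remaining 5 symbols.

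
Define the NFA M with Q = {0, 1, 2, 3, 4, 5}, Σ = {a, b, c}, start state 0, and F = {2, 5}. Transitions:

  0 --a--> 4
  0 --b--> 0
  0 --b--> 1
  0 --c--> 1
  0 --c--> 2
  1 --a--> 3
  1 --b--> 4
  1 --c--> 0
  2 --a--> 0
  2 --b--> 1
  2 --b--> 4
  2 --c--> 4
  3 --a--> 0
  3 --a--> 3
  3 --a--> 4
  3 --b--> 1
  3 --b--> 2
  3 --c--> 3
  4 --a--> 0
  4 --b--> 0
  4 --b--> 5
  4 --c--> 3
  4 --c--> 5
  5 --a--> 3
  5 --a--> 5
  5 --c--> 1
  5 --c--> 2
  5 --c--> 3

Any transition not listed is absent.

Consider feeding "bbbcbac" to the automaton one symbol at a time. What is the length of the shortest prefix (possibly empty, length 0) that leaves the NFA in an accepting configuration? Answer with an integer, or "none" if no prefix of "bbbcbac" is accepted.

3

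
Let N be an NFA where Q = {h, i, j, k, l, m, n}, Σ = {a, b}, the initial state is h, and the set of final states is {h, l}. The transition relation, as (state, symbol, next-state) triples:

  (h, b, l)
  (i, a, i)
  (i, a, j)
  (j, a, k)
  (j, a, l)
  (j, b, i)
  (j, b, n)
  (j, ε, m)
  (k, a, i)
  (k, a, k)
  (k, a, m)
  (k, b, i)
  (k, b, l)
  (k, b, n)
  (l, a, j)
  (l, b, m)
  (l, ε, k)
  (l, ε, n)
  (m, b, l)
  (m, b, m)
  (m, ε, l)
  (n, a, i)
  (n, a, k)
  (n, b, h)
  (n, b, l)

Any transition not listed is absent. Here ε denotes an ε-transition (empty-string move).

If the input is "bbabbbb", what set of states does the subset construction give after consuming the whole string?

{h, i, k, l, m, n}

Start in {h}.
Read 'b': {h} → {k, l, n}.
Read 'b': {k, l, n} → {h, i, k, l, m, n}.
Read 'a': {h, i, k, l, m, n} → {i, j, k, l, m, n}.
Read 'b': {i, j, k, l, m, n} → {h, i, k, l, m, n}.
Read 'b': {h, i, k, l, m, n} → {h, i, k, l, m, n}.
Read 'b': {h, i, k, l, m, n} → {h, i, k, l, m, n}.
Read 'b': {h, i, k, l, m, n} → {h, i, k, l, m, n}.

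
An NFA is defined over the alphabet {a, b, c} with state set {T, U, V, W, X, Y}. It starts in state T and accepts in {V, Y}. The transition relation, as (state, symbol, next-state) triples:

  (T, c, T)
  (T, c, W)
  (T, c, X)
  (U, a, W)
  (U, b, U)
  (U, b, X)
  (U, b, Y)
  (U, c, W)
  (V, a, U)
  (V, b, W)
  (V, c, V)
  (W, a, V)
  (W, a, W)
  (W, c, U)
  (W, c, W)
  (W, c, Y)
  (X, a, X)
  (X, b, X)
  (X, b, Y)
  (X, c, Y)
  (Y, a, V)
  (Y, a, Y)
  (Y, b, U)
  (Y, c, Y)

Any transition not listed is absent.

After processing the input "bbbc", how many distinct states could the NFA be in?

Start in {T}.
Read 'b': {T} → ∅.
The set is empty and remains empty for the remaining 3 symbols.
That set has 0 states.

0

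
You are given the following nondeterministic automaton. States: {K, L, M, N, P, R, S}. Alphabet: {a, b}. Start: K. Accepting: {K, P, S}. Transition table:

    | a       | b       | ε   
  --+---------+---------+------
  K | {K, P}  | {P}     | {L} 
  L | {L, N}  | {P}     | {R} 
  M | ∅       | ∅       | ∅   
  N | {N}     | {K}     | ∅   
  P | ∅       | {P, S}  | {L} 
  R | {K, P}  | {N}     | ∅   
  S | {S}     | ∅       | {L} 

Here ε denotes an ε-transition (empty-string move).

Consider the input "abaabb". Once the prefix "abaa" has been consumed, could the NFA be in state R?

Yes

Start: ε-closure({K}) = {K, L, R}.
Read 'a': {K, L, R} → {K, L, N, P, R}.
Read 'b': {K, L, N, P, R} → {K, L, N, P, R, S}.
Read 'a': {K, L, N, P, R, S} → {K, L, N, P, R, S}.
Read 'a': {K, L, N, P, R, S} → {K, L, N, P, R, S}.
State R is in {K, L, N, P, R, S}.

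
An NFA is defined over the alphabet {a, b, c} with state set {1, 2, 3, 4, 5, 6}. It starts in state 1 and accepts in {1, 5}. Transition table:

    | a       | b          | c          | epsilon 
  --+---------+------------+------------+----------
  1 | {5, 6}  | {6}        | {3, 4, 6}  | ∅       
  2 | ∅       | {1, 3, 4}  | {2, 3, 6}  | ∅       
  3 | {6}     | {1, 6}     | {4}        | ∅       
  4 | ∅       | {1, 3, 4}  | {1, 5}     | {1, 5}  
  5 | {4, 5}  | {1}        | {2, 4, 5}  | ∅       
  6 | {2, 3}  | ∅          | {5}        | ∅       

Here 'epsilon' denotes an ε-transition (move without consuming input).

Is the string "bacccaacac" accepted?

Yes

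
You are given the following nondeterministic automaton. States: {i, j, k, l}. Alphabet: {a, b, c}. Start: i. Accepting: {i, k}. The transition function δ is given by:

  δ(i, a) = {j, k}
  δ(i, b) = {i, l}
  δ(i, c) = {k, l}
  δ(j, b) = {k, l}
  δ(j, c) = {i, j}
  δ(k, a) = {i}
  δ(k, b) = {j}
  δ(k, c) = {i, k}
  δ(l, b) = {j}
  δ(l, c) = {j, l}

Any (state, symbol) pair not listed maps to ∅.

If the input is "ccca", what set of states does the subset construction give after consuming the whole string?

{i, j, k}

Start in {i}.
Read 'c': i→{k, l}; now {k, l}.
Read 'c': k→{i, k}, l→{j, l}; now {i, j, k, l}.
Read 'c': i→{k, l}, j→{i, j}, k→{i, k}, l→{j, l}; now {i, j, k, l}.
Read 'a': i→{j, k}, j→∅, k→{i}, l→∅; now {i, j, k}.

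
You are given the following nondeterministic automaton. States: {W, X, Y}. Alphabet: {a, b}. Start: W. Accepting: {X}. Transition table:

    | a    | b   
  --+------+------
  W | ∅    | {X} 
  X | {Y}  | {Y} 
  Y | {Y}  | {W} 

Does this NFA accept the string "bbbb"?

Start in {W}.
Read 'b': {W} → {X}.
Read 'b': {X} → {Y}.
Read 'b': {Y} → {W}.
Read 'b': {W} → {X}.
The final set {X} contains the accepting state X.

Yes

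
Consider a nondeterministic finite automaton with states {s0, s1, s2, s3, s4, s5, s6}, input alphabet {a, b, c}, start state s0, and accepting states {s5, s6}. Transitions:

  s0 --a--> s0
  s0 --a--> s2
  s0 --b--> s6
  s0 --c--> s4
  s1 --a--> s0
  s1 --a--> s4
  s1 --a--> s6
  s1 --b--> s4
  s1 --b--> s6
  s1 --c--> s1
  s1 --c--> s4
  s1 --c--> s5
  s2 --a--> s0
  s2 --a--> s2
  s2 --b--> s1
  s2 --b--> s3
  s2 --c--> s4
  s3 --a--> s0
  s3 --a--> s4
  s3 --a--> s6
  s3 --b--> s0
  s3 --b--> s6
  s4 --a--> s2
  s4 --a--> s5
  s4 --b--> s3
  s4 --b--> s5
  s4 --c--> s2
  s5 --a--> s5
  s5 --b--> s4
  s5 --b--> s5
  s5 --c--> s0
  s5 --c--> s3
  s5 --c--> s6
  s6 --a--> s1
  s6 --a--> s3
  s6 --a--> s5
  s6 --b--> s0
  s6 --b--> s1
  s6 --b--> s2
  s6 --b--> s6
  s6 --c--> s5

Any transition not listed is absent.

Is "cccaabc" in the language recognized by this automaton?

Yes

Start in {s0}.
Read 'c': s0→{s4}; now {s4}.
Read 'c': s4→{s2}; now {s2}.
Read 'c': s2→{s4}; now {s4}.
Read 'a': s4→{s2, s5}; now {s2, s5}.
Read 'a': s2→{s0, s2}, s5→{s5}; now {s0, s2, s5}.
Read 'b': s0→{s6}, s2→{s1, s3}, s5→{s4, s5}; now {s1, s3, s4, s5, s6}.
Read 'c': s1→{s1, s4, s5}, s3→∅, s4→{s2}, s5→{s0, s3, s6}, s6→{s5}; now {s0, s1, s2, s3, s4, s5, s6}.
The final set {s0, s1, s2, s3, s4, s5, s6} contains the accepting states s5, s6.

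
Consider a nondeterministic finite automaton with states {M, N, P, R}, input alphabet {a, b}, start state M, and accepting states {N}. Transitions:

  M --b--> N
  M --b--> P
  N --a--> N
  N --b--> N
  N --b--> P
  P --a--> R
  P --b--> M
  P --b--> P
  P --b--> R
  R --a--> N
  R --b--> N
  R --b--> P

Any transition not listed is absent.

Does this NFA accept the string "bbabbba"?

Start in {M}.
Read 'b': {M} → {N, P}.
Read 'b': {N, P} → {M, N, P, R}.
Read 'a': {M, N, P, R} → {N, R}.
Read 'b': {N, R} → {N, P}.
Read 'b': {N, P} → {M, N, P, R}.
Read 'b': {M, N, P, R} → {M, N, P, R}.
Read 'a': {M, N, P, R} → {N, R}.
The final set {N, R} contains the accepting state N.

Yes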